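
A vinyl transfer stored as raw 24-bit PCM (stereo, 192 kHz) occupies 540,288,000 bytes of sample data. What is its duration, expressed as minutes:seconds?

7:49

Byte rate = 192,000 × 3 × 2 = 1,152,000 bytes/s.
Duration = 540,288,000 / 1,152,000 = 469 s.
469 s = 7:49.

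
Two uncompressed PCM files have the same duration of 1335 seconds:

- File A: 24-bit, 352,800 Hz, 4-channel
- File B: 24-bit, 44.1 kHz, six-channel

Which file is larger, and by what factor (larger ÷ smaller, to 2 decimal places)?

File A, by a factor of 5.33

File A: 352,800 × 3 × 4 = 4,233,600 bytes/s.
File B: 44,100 × 3 × 6 = 793,800 bytes/s.
File A is larger; ratio = 5,651,856,000 / 1,059,723,000 = 5.33.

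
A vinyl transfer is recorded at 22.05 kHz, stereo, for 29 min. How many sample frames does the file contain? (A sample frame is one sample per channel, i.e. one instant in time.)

38,367,000 sample frames

29 min = 1,740 s.
22,050 samples/s × 1,740 s = 38,367,000 frames.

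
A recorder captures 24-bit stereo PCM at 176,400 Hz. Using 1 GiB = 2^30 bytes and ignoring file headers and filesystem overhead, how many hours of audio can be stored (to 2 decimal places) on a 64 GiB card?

18.04 hours

Uncompressed byte rate = 176,400 × 3 × 2 = 1,058,400 bytes/s.
Capacity = 64 × 1,073,741,824 = 68,719,476,736 bytes.
68,719,476,736 / 1,058,400 ≈ 64927.7 s → 18.04 hours.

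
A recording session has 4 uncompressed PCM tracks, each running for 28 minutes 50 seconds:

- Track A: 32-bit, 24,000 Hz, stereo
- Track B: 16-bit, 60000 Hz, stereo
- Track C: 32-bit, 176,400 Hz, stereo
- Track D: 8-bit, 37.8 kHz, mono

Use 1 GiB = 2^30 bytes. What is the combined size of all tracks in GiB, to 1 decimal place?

28 minutes 50 seconds = 1,730 s.
Track A: 24,000 × 1,730 × 4 × 2 = 332,160,000 bytes.
Track B: 60,000 × 1,730 × 2 × 2 = 415,200,000 bytes.
Track C: 176,400 × 1,730 × 4 × 2 = 2,441,376,000 bytes.
Track D: 37,800 × 1,730 × 1 × 1 = 65,394,000 bytes.
Total = 3,254,130,000 bytes = 3.0 GiB.

3.0 GiB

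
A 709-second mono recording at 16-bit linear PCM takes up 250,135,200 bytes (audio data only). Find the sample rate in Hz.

176,400 Hz

Bytes = sample_rate × seconds × bytes_per_sample × channels.
sample_rate = 250,135,200 / (709 × 2 × 1) = 250,135,200 / 1,418 = 176,400 Hz.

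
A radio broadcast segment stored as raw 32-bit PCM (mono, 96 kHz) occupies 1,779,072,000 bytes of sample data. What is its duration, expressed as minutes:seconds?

77:13

Byte rate = 96,000 × 4 × 1 = 384,000 bytes/s.
Duration = 1,779,072,000 / 384,000 = 4,633 s.
4,633 s = 77:13.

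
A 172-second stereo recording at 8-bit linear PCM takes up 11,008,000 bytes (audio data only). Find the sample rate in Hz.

32,000 Hz

Bytes = sample_rate × seconds × bytes_per_sample × channels.
sample_rate = 11,008,000 / (172 × 1 × 2) = 11,008,000 / 344 = 32,000 Hz.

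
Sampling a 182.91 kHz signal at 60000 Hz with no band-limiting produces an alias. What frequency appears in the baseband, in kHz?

2.91 kHz

Nyquist = 60,000/2 = 30,000 Hz; 182,910 Hz exceeds it.
Alias = |182,910 − 3×60,000| = |182,910 − 180,000| = 2,910 Hz = 2.91 kHz.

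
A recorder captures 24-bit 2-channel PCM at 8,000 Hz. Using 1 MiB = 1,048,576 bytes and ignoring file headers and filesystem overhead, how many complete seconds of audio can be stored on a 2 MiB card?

Uncompressed byte rate = 8,000 × 3 × 2 = 48,000 bytes/s.
Capacity = 2 × 1,048,576 = 2,097,152 bytes.
2,097,152 / 48,000 ≈ 43.69 s → 43 seconds.

43 seconds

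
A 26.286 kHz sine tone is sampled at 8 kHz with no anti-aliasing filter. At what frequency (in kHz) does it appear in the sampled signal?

2.286 kHz

Nyquist = 8,000/2 = 4,000 Hz; 26,286 Hz exceeds it.
Alias = |26,286 − 3×8,000| = |26,286 − 24,000| = 2,286 Hz = 2.286 kHz.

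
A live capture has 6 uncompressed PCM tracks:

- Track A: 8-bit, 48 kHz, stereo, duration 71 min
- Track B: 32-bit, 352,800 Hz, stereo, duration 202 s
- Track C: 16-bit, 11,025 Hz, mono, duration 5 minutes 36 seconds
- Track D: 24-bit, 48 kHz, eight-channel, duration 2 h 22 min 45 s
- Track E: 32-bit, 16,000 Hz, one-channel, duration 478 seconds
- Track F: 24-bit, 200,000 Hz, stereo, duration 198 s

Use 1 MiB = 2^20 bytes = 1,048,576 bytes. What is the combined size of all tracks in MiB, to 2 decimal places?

10606.35 MiB

Track A: 71 min = 4,260 s; 48,000 × 4,260 × 1 × 2 = 408,960,000 bytes.
Track B: 352,800 × 202 × 4 × 2 = 570,124,800 bytes.
Track C: 5 minutes 36 seconds = 336 s; 11,025 × 336 × 2 × 1 = 7,408,800 bytes.
Track D: 2 h 22 min 45 s = 8,565 s; 48,000 × 8,565 × 3 × 8 = 9,866,880,000 bytes.
Track E: 16,000 × 478 × 4 × 1 = 30,592,000 bytes.
Track F: 200,000 × 198 × 3 × 2 = 237,600,000 bytes.
Total = 11,121,565,600 bytes = 10606.35 MiB.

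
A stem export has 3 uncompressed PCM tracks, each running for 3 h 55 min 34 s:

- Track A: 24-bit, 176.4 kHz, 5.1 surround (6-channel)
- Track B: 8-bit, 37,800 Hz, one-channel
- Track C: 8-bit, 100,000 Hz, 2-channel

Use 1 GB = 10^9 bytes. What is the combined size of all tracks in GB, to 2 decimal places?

3 h 55 min 34 s = 14,134 s.
Track A: 176,400 × 14,134 × 3 × 6 = 44,878,276,800 bytes.
Track B: 37,800 × 14,134 × 1 × 1 = 534,265,200 bytes.
Track C: 100,000 × 14,134 × 1 × 2 = 2,826,800,000 bytes.
Total = 48,239,342,000 bytes = 48.24 GB.

48.24 GB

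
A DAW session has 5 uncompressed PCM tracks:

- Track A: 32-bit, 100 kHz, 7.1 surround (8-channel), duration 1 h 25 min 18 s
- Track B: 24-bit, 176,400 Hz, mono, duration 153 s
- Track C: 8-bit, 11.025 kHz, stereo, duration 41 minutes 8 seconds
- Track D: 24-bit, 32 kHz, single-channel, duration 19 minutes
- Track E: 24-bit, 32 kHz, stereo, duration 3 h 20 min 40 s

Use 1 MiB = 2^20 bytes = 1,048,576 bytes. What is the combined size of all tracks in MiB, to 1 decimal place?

Track A: 1 h 25 min 18 s = 5,118 s; 100,000 × 5,118 × 4 × 8 = 16,377,600,000 bytes.
Track B: 176,400 × 153 × 3 × 1 = 80,967,600 bytes.
Track C: 41 minutes 8 seconds = 2,468 s; 11,025 × 2,468 × 1 × 2 = 54,419,400 bytes.
Track D: 19 minutes = 1,140 s; 32,000 × 1,140 × 3 × 1 = 109,440,000 bytes.
Track E: 3 h 20 min 40 s = 12,040 s; 32,000 × 12,040 × 3 × 2 = 2,311,680,000 bytes.
Total = 18,934,107,000 bytes = 18057.0 MiB.

18057.0 MiB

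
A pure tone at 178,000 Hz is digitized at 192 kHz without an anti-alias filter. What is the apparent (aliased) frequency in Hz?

Nyquist = 192,000/2 = 96,000 Hz; 178,000 Hz exceeds it.
Alias = |178,000 − 1×192,000| = |178,000 − 192,000| = 14,000 Hz.

14,000 Hz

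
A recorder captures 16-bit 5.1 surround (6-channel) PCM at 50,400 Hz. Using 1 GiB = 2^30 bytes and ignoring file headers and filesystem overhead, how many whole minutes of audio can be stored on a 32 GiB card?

946 minutes

Uncompressed byte rate = 50,400 × 2 × 6 = 604,800 bytes/s.
Capacity = 32 × 1,073,741,824 = 34,359,738,368 bytes.
34,359,738,368 / 604,800 ≈ 56811.74 s → 946 minutes.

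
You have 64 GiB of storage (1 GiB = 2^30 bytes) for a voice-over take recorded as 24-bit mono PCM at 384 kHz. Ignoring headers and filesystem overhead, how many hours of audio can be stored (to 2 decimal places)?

16.57 hours

Uncompressed byte rate = 384,000 × 3 × 1 = 1,152,000 bytes/s.
Capacity = 64 × 1,073,741,824 = 68,719,476,736 bytes.
68,719,476,736 / 1,152,000 ≈ 59652.32 s → 16.57 hours.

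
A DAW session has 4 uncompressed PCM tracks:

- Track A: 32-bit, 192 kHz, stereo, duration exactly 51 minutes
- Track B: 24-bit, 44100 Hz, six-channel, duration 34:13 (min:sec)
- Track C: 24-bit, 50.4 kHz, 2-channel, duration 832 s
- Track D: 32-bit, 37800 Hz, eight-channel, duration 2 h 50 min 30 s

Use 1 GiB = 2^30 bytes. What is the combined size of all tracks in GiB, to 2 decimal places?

Track A: exactly 51 minutes = 3,060 s; 192,000 × 3,060 × 4 × 2 = 4,700,160,000 bytes.
Track B: 34:13 (min:sec) = 2,053 s; 44,100 × 2,053 × 3 × 6 = 1,629,671,400 bytes.
Track C: 50,400 × 832 × 3 × 2 = 251,596,800 bytes.
Track D: 2 h 50 min 30 s = 10,230 s; 37,800 × 10,230 × 4 × 8 = 12,374,208,000 bytes.
Total = 18,955,636,200 bytes = 17.65 GiB.

17.65 GiB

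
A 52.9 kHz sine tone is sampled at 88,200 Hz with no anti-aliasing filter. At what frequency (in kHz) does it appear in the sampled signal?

35.3 kHz

Nyquist = 88,200/2 = 44,100 Hz; 52,900 Hz exceeds it.
Alias = |52,900 − 1×88,200| = |52,900 − 88,200| = 35,300 Hz = 35.3 kHz.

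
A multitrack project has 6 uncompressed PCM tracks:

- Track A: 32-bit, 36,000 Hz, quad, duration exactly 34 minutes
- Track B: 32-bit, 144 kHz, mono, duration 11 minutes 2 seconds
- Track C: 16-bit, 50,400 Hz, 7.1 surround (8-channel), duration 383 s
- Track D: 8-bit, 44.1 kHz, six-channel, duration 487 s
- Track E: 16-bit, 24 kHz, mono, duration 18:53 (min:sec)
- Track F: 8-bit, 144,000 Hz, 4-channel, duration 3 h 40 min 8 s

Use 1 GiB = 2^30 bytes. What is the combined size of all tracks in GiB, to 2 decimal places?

8.99 GiB

Track A: exactly 34 minutes = 2,040 s; 36,000 × 2,040 × 4 × 4 = 1,175,040,000 bytes.
Track B: 11 minutes 2 seconds = 662 s; 144,000 × 662 × 4 × 1 = 381,312,000 bytes.
Track C: 50,400 × 383 × 2 × 8 = 308,851,200 bytes.
Track D: 44,100 × 487 × 1 × 6 = 128,860,200 bytes.
Track E: 18:53 (min:sec) = 1,133 s; 24,000 × 1,133 × 2 × 1 = 54,384,000 bytes.
Track F: 3 h 40 min 8 s = 13,208 s; 144,000 × 13,208 × 1 × 4 = 7,607,808,000 bytes.
Total = 9,656,255,400 bytes = 8.99 GiB.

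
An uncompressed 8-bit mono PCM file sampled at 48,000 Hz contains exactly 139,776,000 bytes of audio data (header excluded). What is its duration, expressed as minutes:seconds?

Byte rate = 48,000 × 1 × 1 = 48,000 bytes/s.
Duration = 139,776,000 / 48,000 = 2,912 s.
2,912 s = 48:32.

48:32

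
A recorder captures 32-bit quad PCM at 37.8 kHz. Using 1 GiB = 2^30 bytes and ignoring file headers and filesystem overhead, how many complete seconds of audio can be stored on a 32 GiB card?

56,811 seconds

Uncompressed byte rate = 37,800 × 4 × 4 = 604,800 bytes/s.
Capacity = 32 × 1,073,741,824 = 34,359,738,368 bytes.
34,359,738,368 / 604,800 ≈ 56811.74 s → 56,811 seconds.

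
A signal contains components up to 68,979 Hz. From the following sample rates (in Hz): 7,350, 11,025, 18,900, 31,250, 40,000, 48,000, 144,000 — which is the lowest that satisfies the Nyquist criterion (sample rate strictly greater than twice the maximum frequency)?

Need sample rate > 2 × 68,979 = 137,958 Hz.
Lowest listed rate above 137,958 Hz is 144,000 Hz.

144,000 Hz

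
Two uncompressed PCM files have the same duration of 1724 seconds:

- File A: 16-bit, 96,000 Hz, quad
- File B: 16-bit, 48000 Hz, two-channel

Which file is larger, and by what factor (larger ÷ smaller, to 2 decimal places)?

File A, by a factor of 4.00

File A: 96,000 × 2 × 4 = 768,000 bytes/s.
File B: 48,000 × 2 × 2 = 192,000 bytes/s.
File A is larger; ratio = 1,324,032,000 / 331,008,000 = 4.00.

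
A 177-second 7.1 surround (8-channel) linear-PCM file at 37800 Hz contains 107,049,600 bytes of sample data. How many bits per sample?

16 bits

Bytes per sample = 107,049,600 / (37,800 × 177 × 8) = 107,049,600 / 53,524,800 = 2.
Bit depth = 2 × 8 = 16 bits.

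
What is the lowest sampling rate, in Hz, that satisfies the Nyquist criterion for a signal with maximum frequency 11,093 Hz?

Minimum sample rate = 2 × 11,093 Hz = 22,186 Hz.

22,186 Hz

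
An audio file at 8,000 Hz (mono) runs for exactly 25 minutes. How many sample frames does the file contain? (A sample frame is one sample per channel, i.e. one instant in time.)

exactly 25 minutes = 1,500 s.
8,000 samples/s × 1,500 s = 12,000,000 frames.

12,000,000 sample frames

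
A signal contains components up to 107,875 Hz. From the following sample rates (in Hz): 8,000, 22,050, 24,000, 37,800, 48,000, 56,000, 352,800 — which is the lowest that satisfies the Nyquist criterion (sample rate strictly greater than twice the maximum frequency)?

Need sample rate > 2 × 107,875 = 215,750 Hz.
Lowest listed rate above 215,750 Hz is 352,800 Hz.

352,800 Hz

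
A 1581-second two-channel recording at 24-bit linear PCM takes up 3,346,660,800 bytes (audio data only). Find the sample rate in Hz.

Bytes = sample_rate × seconds × bytes_per_sample × channels.
sample_rate = 3,346,660,800 / (1,581 × 3 × 2) = 3,346,660,800 / 9,486 = 352,800 Hz.

352,800 Hz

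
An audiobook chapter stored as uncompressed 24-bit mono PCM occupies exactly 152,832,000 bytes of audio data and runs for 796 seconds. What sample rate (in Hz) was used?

Bytes = sample_rate × seconds × bytes_per_sample × channels.
sample_rate = 152,832,000 / (796 × 3 × 1) = 152,832,000 / 2,388 = 64,000 Hz.

64,000 Hz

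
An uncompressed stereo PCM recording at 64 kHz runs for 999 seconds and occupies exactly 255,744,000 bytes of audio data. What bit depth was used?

16 bits

Bytes per sample = 255,744,000 / (64,000 × 999 × 2) = 255,744,000 / 127,872,000 = 2.
Bit depth = 2 × 8 = 16 bits.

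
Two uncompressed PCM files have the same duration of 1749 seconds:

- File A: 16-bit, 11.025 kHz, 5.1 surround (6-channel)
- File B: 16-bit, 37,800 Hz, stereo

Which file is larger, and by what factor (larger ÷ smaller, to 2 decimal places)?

File A: 11,025 × 2 × 6 = 132,300 bytes/s.
File B: 37,800 × 2 × 2 = 151,200 bytes/s.
File B is larger; ratio = 264,448,800 / 231,392,700 = 1.14.

File B, by a factor of 1.14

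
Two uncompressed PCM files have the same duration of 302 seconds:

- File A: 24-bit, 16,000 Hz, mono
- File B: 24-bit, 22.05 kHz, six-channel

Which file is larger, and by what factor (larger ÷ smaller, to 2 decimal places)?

File A: 16,000 × 3 × 1 = 48,000 bytes/s.
File B: 22,050 × 3 × 6 = 396,900 bytes/s.
File B is larger; ratio = 119,863,800 / 14,496,000 = 8.27.

File B, by a factor of 8.27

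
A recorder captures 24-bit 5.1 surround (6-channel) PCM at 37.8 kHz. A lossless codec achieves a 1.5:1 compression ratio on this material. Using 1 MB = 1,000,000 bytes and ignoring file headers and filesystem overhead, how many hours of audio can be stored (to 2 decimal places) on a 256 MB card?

0.16 hours

Uncompressed byte rate = 37,800 × 3 × 6 = 680,400 bytes/s.
After 1.5:1 compression, effective rate ≈ 453600 bytes/s.
Capacity = 256 × 1,000,000 = 256,000,000 bytes.
256,000,000 / effective rate ≈ 564.37 s → 0.16 hours.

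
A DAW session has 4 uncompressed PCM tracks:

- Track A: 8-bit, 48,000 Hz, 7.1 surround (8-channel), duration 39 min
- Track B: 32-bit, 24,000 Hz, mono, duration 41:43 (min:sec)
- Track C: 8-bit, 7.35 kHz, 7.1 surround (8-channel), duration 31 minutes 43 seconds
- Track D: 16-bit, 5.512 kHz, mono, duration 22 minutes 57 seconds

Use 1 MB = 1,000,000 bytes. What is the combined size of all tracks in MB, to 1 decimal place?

1265.9 MB

Track A: 39 min = 2,340 s; 48,000 × 2,340 × 1 × 8 = 898,560,000 bytes.
Track B: 41:43 (min:sec) = 2,503 s; 24,000 × 2,503 × 4 × 1 = 240,288,000 bytes.
Track C: 31 minutes 43 seconds = 1,903 s; 7,350 × 1,903 × 1 × 8 = 111,896,400 bytes.
Track D: 22 minutes 57 seconds = 1,377 s; 5,512 × 1,377 × 2 × 1 = 15,180,048 bytes.
Total = 1,265,924,448 bytes = 1265.9 MB.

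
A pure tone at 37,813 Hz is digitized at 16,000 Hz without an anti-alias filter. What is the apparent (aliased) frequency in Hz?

Nyquist = 16,000/2 = 8,000 Hz; 37,813 Hz exceeds it.
Alias = |37,813 − 2×16,000| = |37,813 − 32,000| = 5,813 Hz.

5,813 Hz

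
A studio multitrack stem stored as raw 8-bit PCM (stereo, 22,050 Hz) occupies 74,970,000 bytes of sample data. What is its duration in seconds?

1,700 seconds

Byte rate = 22,050 × 1 × 2 = 44,100 bytes/s.
Duration = 74,970,000 / 44,100 = 1,700 s.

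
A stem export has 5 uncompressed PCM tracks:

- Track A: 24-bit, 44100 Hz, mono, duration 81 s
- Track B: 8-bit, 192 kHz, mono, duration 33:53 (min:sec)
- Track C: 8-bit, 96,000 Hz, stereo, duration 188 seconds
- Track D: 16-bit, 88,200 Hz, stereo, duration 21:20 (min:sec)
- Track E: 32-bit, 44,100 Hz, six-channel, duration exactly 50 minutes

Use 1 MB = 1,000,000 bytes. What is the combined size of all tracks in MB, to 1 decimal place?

4063.9 MB

Track A: 44,100 × 81 × 3 × 1 = 10,716,300 bytes.
Track B: 33:53 (min:sec) = 2,033 s; 192,000 × 2,033 × 1 × 1 = 390,336,000 bytes.
Track C: 96,000 × 188 × 1 × 2 = 36,096,000 bytes.
Track D: 21:20 (min:sec) = 1,280 s; 88,200 × 1,280 × 2 × 2 = 451,584,000 bytes.
Track E: exactly 50 minutes = 3,000 s; 44,100 × 3,000 × 4 × 6 = 3,175,200,000 bytes.
Total = 4,063,932,300 bytes = 4063.9 MB.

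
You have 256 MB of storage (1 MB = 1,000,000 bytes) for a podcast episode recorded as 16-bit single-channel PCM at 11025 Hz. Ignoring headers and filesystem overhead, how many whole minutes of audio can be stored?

Uncompressed byte rate = 11,025 × 2 × 1 = 22,050 bytes/s.
Capacity = 256 × 1,000,000 = 256,000,000 bytes.
256,000,000 / 22,050 ≈ 11609.98 s → 193 minutes.

193 minutes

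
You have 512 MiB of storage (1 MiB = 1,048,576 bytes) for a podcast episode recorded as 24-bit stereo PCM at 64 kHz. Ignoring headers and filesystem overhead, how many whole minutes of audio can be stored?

23 minutes

Uncompressed byte rate = 64,000 × 3 × 2 = 384,000 bytes/s.
Capacity = 512 × 1,048,576 = 536,870,912 bytes.
536,870,912 / 384,000 ≈ 1398.1 s → 23 minutes.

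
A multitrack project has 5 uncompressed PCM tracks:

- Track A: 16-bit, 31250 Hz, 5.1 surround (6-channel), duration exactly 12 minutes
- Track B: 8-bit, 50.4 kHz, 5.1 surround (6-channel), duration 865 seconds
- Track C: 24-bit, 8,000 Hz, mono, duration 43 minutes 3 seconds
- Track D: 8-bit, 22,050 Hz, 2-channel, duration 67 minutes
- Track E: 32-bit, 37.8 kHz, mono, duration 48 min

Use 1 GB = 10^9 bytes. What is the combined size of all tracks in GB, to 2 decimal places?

1.21 GB

Track A: exactly 12 minutes = 720 s; 31,250 × 720 × 2 × 6 = 270,000,000 bytes.
Track B: 50,400 × 865 × 1 × 6 = 261,576,000 bytes.
Track C: 43 minutes 3 seconds = 2,583 s; 8,000 × 2,583 × 3 × 1 = 61,992,000 bytes.
Track D: 67 minutes = 4,020 s; 22,050 × 4,020 × 1 × 2 = 177,282,000 bytes.
Track E: 48 min = 2,880 s; 37,800 × 2,880 × 4 × 1 = 435,456,000 bytes.
Total = 1,206,306,000 bytes = 1.21 GB.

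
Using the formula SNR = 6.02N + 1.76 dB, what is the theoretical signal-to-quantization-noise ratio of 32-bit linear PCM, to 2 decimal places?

6.02 × 32 + 1.76 = 194.40 dB.

194.40 dB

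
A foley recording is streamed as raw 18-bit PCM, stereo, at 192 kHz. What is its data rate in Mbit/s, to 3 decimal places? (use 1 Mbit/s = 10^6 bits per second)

Bit rate = 192,000 × 18 × 2 = 6,912,000 bits/s.
= 6.912 Mbit/s.

6.912 Mbit/s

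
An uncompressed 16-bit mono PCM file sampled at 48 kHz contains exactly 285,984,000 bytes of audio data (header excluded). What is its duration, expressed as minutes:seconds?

Byte rate = 48,000 × 2 × 1 = 96,000 bytes/s.
Duration = 285,984,000 / 96,000 = 2,979 s.
2,979 s = 49:39.

49:39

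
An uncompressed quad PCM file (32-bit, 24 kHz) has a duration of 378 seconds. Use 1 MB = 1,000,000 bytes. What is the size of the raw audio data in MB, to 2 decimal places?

Bytes = 24,000 samples/s × 378 s × 4 bytes/sample × 4 ch = 145,152,000 bytes.
145,152,000 / 1,000,000 = 145.15 MB.

145.15 MB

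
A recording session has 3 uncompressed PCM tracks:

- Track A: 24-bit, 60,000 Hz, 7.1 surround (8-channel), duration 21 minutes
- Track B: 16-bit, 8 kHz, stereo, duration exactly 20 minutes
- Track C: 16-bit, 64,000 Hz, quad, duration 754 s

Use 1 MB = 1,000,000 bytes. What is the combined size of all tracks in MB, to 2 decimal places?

Track A: 21 minutes = 1,260 s; 60,000 × 1,260 × 3 × 8 = 1,814,400,000 bytes.
Track B: exactly 20 minutes = 1,200 s; 8,000 × 1,200 × 2 × 2 = 38,400,000 bytes.
Track C: 64,000 × 754 × 2 × 4 = 386,048,000 bytes.
Total = 2,238,848,000 bytes = 2238.85 MB.

2238.85 MB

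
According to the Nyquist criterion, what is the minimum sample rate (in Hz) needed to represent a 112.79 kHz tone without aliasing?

225,580 Hz

Minimum sample rate = 2 × 112,790 Hz = 225,580 Hz.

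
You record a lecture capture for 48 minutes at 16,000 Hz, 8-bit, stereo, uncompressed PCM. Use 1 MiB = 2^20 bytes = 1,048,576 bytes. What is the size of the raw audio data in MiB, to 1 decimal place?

87.9 MiB

Duration = 48 minutes = 2,880 s.
Bytes = 16,000 samples/s × 2,880 s × 1 bytes/sample × 2 ch = 92,160,000 bytes.
92,160,000 / 1,048,576 = 87.9 MiB.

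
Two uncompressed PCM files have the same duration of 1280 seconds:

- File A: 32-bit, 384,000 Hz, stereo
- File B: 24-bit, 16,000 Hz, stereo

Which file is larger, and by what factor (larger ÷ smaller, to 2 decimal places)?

File A, by a factor of 32.00

File A: 384,000 × 4 × 2 = 3,072,000 bytes/s.
File B: 16,000 × 3 × 2 = 96,000 bytes/s.
File A is larger; ratio = 3,932,160,000 / 122,880,000 = 32.00.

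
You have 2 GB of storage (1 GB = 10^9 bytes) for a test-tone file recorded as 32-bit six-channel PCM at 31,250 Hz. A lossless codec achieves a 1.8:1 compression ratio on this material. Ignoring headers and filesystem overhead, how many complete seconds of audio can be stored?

4,800 seconds

Uncompressed byte rate = 31,250 × 4 × 6 = 750,000 bytes/s.
After 1.8:1 compression, effective rate ≈ 416666.67 bytes/s.
Capacity = 2 × 1,000,000,000 = 2,000,000,000 bytes.
2,000,000,000 / effective rate ≈ 4800 s → 4,800 seconds.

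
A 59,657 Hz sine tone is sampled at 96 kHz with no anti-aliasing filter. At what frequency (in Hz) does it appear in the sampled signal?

36,343 Hz

Nyquist = 96,000/2 = 48,000 Hz; 59,657 Hz exceeds it.
Alias = |59,657 − 1×96,000| = |59,657 − 96,000| = 36,343 Hz.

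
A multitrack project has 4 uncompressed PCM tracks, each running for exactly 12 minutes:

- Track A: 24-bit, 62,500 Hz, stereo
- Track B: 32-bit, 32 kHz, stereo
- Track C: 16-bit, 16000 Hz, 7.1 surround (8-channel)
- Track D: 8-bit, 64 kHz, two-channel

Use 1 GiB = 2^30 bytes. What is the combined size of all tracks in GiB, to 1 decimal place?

0.7 GiB

exactly 12 minutes = 720 s.
Track A: 62,500 × 720 × 3 × 2 = 270,000,000 bytes.
Track B: 32,000 × 720 × 4 × 2 = 184,320,000 bytes.
Track C: 16,000 × 720 × 2 × 8 = 184,320,000 bytes.
Track D: 64,000 × 720 × 1 × 2 = 92,160,000 bytes.
Total = 730,800,000 bytes = 0.7 GiB.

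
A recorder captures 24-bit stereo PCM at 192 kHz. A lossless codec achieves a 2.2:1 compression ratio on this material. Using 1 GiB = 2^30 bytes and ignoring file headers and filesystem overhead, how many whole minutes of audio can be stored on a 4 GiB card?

Uncompressed byte rate = 192,000 × 3 × 2 = 1,152,000 bytes/s.
After 2.2:1 compression, effective rate ≈ 523636.36 bytes/s.
Capacity = 4 × 1,073,741,824 = 4,294,967,296 bytes.
4,294,967,296 / effective rate ≈ 8202.19 s → 136 minutes.

136 minutes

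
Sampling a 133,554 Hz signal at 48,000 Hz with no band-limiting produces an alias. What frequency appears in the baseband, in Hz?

10,446 Hz

Nyquist = 48,000/2 = 24,000 Hz; 133,554 Hz exceeds it.
Alias = |133,554 − 3×48,000| = |133,554 − 144,000| = 10,446 Hz.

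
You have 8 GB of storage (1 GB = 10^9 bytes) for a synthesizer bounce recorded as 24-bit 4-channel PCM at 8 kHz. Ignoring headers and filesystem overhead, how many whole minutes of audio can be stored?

1,388 minutes

Uncompressed byte rate = 8,000 × 3 × 4 = 96,000 bytes/s.
Capacity = 8 × 1,000,000,000 = 8,000,000,000 bytes.
8,000,000,000 / 96,000 ≈ 83333.33 s → 1,388 minutes.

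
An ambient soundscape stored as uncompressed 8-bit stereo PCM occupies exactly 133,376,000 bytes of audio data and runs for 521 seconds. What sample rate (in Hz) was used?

128,000 Hz

Bytes = sample_rate × seconds × bytes_per_sample × channels.
sample_rate = 133,376,000 / (521 × 1 × 2) = 133,376,000 / 1,042 = 128,000 Hz.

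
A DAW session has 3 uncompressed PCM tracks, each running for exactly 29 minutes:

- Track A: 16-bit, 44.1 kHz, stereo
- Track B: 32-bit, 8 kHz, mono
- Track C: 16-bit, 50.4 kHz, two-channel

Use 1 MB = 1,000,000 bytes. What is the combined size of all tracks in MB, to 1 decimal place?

713.4 MB

exactly 29 minutes = 1,740 s.
Track A: 44,100 × 1,740 × 2 × 2 = 306,936,000 bytes.
Track B: 8,000 × 1,740 × 4 × 1 = 55,680,000 bytes.
Track C: 50,400 × 1,740 × 2 × 2 = 350,784,000 bytes.
Total = 713,400,000 bytes = 713.4 MB.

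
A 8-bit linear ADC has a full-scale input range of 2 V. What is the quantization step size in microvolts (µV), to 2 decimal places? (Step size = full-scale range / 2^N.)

7812.50 µV

2 V / 2^8 = 2 / 256 V = 7812.50 µV.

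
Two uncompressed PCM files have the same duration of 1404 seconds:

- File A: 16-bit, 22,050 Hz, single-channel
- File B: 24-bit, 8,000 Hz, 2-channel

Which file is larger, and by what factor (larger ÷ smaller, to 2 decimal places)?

File A: 22,050 × 2 × 1 = 44,100 bytes/s.
File B: 8,000 × 3 × 2 = 48,000 bytes/s.
File B is larger; ratio = 67,392,000 / 61,916,400 = 1.09.

File B, by a factor of 1.09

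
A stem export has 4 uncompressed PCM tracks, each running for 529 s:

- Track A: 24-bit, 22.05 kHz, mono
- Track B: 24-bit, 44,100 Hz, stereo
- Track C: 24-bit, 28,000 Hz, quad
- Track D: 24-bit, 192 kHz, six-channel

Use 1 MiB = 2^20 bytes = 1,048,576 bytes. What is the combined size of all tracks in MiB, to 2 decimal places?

2079.90 MiB

Track A: 22,050 × 529 × 3 × 1 = 34,993,350 bytes.
Track B: 44,100 × 529 × 3 × 2 = 139,973,400 bytes.
Track C: 28,000 × 529 × 3 × 4 = 177,744,000 bytes.
Track D: 192,000 × 529 × 3 × 6 = 1,828,224,000 bytes.
Total = 2,180,934,750 bytes = 2079.90 MiB.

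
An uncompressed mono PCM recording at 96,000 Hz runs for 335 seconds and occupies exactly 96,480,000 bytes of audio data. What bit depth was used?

24 bits

Bytes per sample = 96,480,000 / (96,000 × 335 × 1) = 96,480,000 / 32,160,000 = 3.
Bit depth = 3 × 8 = 24 bits.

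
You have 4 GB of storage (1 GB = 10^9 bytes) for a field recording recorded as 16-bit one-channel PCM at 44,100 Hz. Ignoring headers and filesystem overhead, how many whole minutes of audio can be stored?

Uncompressed byte rate = 44,100 × 2 × 1 = 88,200 bytes/s.
Capacity = 4 × 1,000,000,000 = 4,000,000,000 bytes.
4,000,000,000 / 88,200 ≈ 45351.47 s → 755 minutes.

755 minutes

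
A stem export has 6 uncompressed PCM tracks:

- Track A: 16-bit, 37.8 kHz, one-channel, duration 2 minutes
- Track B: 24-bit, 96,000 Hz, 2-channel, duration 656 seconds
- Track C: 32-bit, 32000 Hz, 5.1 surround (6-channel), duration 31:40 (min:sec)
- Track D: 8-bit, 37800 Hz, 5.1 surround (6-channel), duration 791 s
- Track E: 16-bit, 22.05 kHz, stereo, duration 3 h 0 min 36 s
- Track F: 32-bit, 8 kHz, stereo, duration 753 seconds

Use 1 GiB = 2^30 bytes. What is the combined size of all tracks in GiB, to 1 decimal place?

2.8 GiB

Track A: 2 minutes = 120 s; 37,800 × 120 × 2 × 1 = 9,072,000 bytes.
Track B: 96,000 × 656 × 3 × 2 = 377,856,000 bytes.
Track C: 31:40 (min:sec) = 1,900 s; 32,000 × 1,900 × 4 × 6 = 1,459,200,000 bytes.
Track D: 37,800 × 791 × 1 × 6 = 179,398,800 bytes.
Track E: 3 h 0 min 36 s = 10,836 s; 22,050 × 10,836 × 2 × 2 = 955,735,200 bytes.
Track F: 8,000 × 753 × 4 × 2 = 48,192,000 bytes.
Total = 3,029,454,000 bytes = 2.8 GiB.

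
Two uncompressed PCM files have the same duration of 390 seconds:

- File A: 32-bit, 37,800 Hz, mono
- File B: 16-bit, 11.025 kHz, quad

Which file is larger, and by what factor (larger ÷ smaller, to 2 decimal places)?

File A: 37,800 × 4 × 1 = 151,200 bytes/s.
File B: 11,025 × 2 × 4 = 88,200 bytes/s.
File A is larger; ratio = 58,968,000 / 34,398,000 = 1.71.

File A, by a factor of 1.71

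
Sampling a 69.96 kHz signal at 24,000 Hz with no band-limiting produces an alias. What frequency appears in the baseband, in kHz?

Nyquist = 24,000/2 = 12,000 Hz; 69,960 Hz exceeds it.
Alias = |69,960 − 3×24,000| = |69,960 − 72,000| = 2,040 Hz = 2.04 kHz.

2.04 kHz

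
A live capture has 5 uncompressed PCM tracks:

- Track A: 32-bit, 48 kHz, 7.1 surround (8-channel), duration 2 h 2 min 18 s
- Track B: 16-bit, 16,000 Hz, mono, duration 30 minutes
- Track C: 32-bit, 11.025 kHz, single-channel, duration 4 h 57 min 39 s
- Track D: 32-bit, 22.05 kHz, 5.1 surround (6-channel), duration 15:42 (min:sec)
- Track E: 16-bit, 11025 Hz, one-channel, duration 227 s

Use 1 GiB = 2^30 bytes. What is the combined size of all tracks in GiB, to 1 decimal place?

Track A: 2 h 2 min 18 s = 7,338 s; 48,000 × 7,338 × 4 × 8 = 11,271,168,000 bytes.
Track B: 30 minutes = 1,800 s; 16,000 × 1,800 × 2 × 1 = 57,600,000 bytes.
Track C: 4 h 57 min 39 s = 17,859 s; 11,025 × 17,859 × 4 × 1 = 787,581,900 bytes.
Track D: 15:42 (min:sec) = 942 s; 22,050 × 942 × 4 × 6 = 498,506,400 bytes.
Track E: 11,025 × 227 × 2 × 1 = 5,005,350 bytes.
Total = 12,619,861,650 bytes = 11.8 GiB.

11.8 GiB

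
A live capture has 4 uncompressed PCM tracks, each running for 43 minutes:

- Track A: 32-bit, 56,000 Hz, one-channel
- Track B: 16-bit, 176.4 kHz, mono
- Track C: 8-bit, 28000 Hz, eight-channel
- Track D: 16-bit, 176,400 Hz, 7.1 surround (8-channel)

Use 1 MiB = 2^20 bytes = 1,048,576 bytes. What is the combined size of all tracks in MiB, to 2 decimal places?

8914.81 MiB

43 minutes = 2,580 s.
Track A: 56,000 × 2,580 × 4 × 1 = 577,920,000 bytes.
Track B: 176,400 × 2,580 × 2 × 1 = 910,224,000 bytes.
Track C: 28,000 × 2,580 × 1 × 8 = 577,920,000 bytes.
Track D: 176,400 × 2,580 × 2 × 8 = 7,281,792,000 bytes.
Total = 9,347,856,000 bytes = 8914.81 MiB.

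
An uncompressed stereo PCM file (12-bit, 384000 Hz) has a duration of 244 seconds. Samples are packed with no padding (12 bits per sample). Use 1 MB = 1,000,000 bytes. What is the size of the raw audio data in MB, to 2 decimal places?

281.09 MB

Bits = 384,000 × 244 × 12 × 2 = 2,248,704,000 bits = 281,088,000 bytes.
281,088,000 / 1,000,000 = 281.09 MB.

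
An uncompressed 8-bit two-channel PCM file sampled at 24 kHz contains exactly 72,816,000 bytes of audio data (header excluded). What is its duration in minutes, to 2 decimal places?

25.28 minutes

Byte rate = 24,000 × 1 × 2 = 48,000 bytes/s.
Duration = 72,816,000 / 48,000 = 1,517 s.
1,517 s / 60 = 25.28 minutes.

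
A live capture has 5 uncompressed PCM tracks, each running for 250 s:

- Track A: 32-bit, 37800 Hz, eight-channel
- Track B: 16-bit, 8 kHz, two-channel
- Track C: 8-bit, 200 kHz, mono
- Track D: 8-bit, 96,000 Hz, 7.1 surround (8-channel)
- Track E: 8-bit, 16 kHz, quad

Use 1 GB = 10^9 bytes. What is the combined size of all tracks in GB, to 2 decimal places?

0.57 GB

Track A: 37,800 × 250 × 4 × 8 = 302,400,000 bytes.
Track B: 8,000 × 250 × 2 × 2 = 8,000,000 bytes.
Track C: 200,000 × 250 × 1 × 1 = 50,000,000 bytes.
Track D: 96,000 × 250 × 1 × 8 = 192,000,000 bytes.
Track E: 16,000 × 250 × 1 × 4 = 16,000,000 bytes.
Total = 568,400,000 bytes = 0.57 GB.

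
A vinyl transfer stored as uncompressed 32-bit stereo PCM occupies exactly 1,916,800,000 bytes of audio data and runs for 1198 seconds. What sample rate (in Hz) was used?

Bytes = sample_rate × seconds × bytes_per_sample × channels.
sample_rate = 1,916,800,000 / (1,198 × 4 × 2) = 1,916,800,000 / 9,584 = 200,000 Hz.

200,000 Hz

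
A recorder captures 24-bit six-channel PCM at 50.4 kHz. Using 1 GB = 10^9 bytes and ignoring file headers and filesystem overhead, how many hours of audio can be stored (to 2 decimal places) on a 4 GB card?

1.22 hours

Uncompressed byte rate = 50,400 × 3 × 6 = 907,200 bytes/s.
Capacity = 4 × 1,000,000,000 = 4,000,000,000 bytes.
4,000,000,000 / 907,200 ≈ 4409.17 s → 1.22 hours.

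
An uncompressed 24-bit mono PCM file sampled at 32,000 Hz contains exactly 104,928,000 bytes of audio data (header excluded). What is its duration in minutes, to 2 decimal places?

Byte rate = 32,000 × 3 × 1 = 96,000 bytes/s.
Duration = 104,928,000 / 96,000 = 1,093 s.
1,093 s / 60 = 18.22 minutes.

18.22 minutes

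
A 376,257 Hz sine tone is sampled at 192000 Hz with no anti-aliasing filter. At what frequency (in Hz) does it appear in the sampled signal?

Nyquist = 192,000/2 = 96,000 Hz; 376,257 Hz exceeds it.
Alias = |376,257 − 2×192,000| = |376,257 − 384,000| = 7,743 Hz.

7,743 Hz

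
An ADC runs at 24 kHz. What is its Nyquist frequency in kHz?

Nyquist frequency = sample rate / 2 = 24,000 / 2 = 12 kHz.

12 kHz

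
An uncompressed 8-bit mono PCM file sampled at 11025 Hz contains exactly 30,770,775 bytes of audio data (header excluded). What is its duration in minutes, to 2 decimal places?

46.52 minutes

Byte rate = 11,025 × 1 × 1 = 11,025 bytes/s.
Duration = 30,770,775 / 11,025 = 2,791 s.
2,791 s / 60 = 46.52 minutes.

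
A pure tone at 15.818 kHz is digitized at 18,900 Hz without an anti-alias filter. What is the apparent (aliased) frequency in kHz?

3.082 kHz

Nyquist = 18,900/2 = 9,450 Hz; 15,818 Hz exceeds it.
Alias = |15,818 − 1×18,900| = |15,818 − 18,900| = 3,082 Hz = 3.082 kHz.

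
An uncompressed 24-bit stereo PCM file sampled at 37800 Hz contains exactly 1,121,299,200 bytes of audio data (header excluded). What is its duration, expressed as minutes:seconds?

82:24

Byte rate = 37,800 × 3 × 2 = 226,800 bytes/s.
Duration = 1,121,299,200 / 226,800 = 4,944 s.
4,944 s = 82:24.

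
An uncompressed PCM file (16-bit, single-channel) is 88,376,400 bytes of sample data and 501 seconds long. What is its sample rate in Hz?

Bytes = sample_rate × seconds × bytes_per_sample × channels.
sample_rate = 88,376,400 / (501 × 2 × 1) = 88,376,400 / 1,002 = 88,200 Hz.

88,200 Hz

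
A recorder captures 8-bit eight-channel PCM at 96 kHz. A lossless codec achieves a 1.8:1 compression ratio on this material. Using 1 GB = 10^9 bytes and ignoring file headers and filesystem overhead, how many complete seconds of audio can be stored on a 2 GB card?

4,687 seconds

Uncompressed byte rate = 96,000 × 1 × 8 = 768,000 bytes/s.
After 1.8:1 compression, effective rate ≈ 426666.67 bytes/s.
Capacity = 2 × 1,000,000,000 = 2,000,000,000 bytes.
2,000,000,000 / effective rate ≈ 4687.5 s → 4,687 seconds.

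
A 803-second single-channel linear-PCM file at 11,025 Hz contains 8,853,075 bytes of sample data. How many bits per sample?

Bytes per sample = 8,853,075 / (11,025 × 803 × 1) = 8,853,075 / 8,853,075 = 1.
Bit depth = 1 × 8 = 8 bits.

8 bits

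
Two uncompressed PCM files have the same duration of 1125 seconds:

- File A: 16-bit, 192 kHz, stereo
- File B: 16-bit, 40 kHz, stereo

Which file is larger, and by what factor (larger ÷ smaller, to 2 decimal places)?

File A, by a factor of 4.80

File A: 192,000 × 2 × 2 = 768,000 bytes/s.
File B: 40,000 × 2 × 2 = 160,000 bytes/s.
File A is larger; ratio = 864,000,000 / 180,000,000 = 4.80.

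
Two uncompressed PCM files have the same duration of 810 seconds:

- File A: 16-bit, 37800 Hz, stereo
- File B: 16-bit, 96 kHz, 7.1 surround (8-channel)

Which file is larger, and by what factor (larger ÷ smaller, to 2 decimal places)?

File B, by a factor of 10.16

File A: 37,800 × 2 × 2 = 151,200 bytes/s.
File B: 96,000 × 2 × 8 = 1,536,000 bytes/s.
File B is larger; ratio = 1,244,160,000 / 122,472,000 = 10.16.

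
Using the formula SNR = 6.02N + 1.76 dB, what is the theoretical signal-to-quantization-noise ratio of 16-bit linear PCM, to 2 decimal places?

6.02 × 16 + 1.76 = 98.08 dB.

98.08 dB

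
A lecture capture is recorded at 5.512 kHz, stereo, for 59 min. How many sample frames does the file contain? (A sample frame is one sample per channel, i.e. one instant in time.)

19,512,480 sample frames

59 min = 3,540 s.
5,512 samples/s × 3,540 s = 19,512,480 frames.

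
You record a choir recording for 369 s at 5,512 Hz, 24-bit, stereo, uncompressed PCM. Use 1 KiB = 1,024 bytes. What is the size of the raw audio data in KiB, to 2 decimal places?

11917.55 KiB

Bytes = 5,512 samples/s × 369 s × 3 bytes/sample × 2 ch = 12,203,568 bytes.
12,203,568 / 1,024 = 11917.55 KiB.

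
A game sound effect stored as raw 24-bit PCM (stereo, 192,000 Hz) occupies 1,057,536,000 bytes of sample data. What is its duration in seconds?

Byte rate = 192,000 × 3 × 2 = 1,152,000 bytes/s.
Duration = 1,057,536,000 / 1,152,000 = 918 s.

918 seconds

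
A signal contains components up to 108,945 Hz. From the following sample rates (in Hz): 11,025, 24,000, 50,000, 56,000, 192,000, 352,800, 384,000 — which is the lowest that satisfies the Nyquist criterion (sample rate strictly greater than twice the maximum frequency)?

Need sample rate > 2 × 108,945 = 217,890 Hz.
Lowest listed rate above 217,890 Hz is 352,800 Hz.

352,800 Hz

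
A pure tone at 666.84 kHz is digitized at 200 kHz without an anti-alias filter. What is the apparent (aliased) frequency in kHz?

Nyquist = 200,000/2 = 100,000 Hz; 666,840 Hz exceeds it.
Alias = |666,840 − 3×200,000| = |666,840 − 600,000| = 66,840 Hz = 66.84 kHz.

66.84 kHz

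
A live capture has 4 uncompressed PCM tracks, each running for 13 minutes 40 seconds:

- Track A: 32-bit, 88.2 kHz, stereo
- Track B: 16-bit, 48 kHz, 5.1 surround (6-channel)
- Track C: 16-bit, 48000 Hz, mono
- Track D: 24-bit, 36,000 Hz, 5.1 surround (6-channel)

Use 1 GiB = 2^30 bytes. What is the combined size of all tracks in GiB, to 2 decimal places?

1.55 GiB

13 minutes 40 seconds = 820 s.
Track A: 88,200 × 820 × 4 × 2 = 578,592,000 bytes.
Track B: 48,000 × 820 × 2 × 6 = 472,320,000 bytes.
Track C: 48,000 × 820 × 2 × 1 = 78,720,000 bytes.
Track D: 36,000 × 820 × 3 × 6 = 531,360,000 bytes.
Total = 1,660,992,000 bytes = 1.55 GiB.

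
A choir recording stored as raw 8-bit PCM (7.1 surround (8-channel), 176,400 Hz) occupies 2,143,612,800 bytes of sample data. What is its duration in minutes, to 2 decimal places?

Byte rate = 176,400 × 1 × 8 = 1,411,200 bytes/s.
Duration = 2,143,612,800 / 1,411,200 = 1,519 s.
1,519 s / 60 = 25.32 minutes.

25.32 minutes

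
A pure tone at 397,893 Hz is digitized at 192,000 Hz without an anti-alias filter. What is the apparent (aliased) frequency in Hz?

13,893 Hz

Nyquist = 192,000/2 = 96,000 Hz; 397,893 Hz exceeds it.
Alias = |397,893 − 2×192,000| = |397,893 − 384,000| = 13,893 Hz.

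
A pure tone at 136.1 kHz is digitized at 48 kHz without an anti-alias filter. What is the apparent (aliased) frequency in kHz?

7.9 kHz

Nyquist = 48,000/2 = 24,000 Hz; 136,100 Hz exceeds it.
Alias = |136,100 − 3×48,000| = |136,100 − 144,000| = 7,900 Hz = 7.9 kHz.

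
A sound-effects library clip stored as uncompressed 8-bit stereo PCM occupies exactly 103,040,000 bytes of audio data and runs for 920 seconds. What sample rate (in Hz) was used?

Bytes = sample_rate × seconds × bytes_per_sample × channels.
sample_rate = 103,040,000 / (920 × 1 × 2) = 103,040,000 / 1,840 = 56,000 Hz.

56,000 Hz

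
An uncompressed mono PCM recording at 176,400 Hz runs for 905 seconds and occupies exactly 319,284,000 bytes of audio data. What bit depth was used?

16 bits

Bytes per sample = 319,284,000 / (176,400 × 905 × 1) = 319,284,000 / 159,642,000 = 2.
Bit depth = 2 × 8 = 16 bits.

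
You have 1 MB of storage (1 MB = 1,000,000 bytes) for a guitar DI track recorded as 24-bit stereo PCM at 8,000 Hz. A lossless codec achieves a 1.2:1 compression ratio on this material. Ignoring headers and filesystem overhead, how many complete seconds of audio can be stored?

Uncompressed byte rate = 8,000 × 3 × 2 = 48,000 bytes/s.
After 1.2:1 compression, effective rate ≈ 40000 bytes/s.
Capacity = 1 × 1,000,000 = 1,000,000 bytes.
1,000,000 / effective rate ≈ 25 s → 25 seconds.

25 seconds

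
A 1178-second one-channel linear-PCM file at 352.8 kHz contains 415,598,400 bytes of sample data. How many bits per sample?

8 bits

Bytes per sample = 415,598,400 / (352,800 × 1,178 × 1) = 415,598,400 / 415,598,400 = 1.
Bit depth = 1 × 8 = 8 bits.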